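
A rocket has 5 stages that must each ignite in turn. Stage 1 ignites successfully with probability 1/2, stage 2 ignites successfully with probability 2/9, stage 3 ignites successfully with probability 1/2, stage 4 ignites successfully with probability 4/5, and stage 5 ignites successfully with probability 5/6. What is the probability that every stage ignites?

1/27

Multiplying along the chain,
P = 1/2 × 2/9 × 1/2 × 4/5 × 5/6 = 40/1080 = 1/27.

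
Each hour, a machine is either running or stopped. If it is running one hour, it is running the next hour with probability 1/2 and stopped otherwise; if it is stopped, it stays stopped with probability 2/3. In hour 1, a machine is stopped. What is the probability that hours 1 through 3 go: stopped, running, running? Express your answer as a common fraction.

1/6

Hour 1 is given. For each transition, use the conditional probability from the current state:
P(running | stopped) = 1/3; P(running | running) = 1/2.
P = 1/3 × 1/2 = 1/6.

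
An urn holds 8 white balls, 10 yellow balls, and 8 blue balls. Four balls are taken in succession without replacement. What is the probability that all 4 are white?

P(all white) = 8/26 × 7/25 × 6/24 × 5/23 = 1680/358800 = 7/1495.

7/1495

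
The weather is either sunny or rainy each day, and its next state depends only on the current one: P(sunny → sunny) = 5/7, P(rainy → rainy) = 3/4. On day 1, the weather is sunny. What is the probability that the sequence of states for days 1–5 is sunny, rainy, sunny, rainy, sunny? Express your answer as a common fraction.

Day 1 is given. For each transition, use the conditional probability from the current state:
P(rainy | sunny) = 2/7; P(sunny | rainy) = 1/4; P(rainy | sunny) = 2/7; P(sunny | rainy) = 1/4.
P = 2/7 × 1/4 × 2/7 × 1/4 = 4/784 = 1/196.

1/196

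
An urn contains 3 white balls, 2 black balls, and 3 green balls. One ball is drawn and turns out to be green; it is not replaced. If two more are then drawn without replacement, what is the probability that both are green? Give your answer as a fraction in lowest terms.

After the first draw, 2 of the remaining 7 balls are green.
P = 2/7 × 1/6 = 2/42 = 1/21.

1/21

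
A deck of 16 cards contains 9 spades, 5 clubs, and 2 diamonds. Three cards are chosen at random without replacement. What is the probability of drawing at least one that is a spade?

15/16

P(no spades) = 7/16 × 6/15 × 5/14 = 210/3360 = 1/16.
P(at least one) = 1 − 1/16 = 15/16.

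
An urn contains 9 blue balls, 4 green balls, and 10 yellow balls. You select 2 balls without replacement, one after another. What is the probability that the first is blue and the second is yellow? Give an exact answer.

45/253

Multiply the probability of each draw given the previous ones:
P = 9/23 × 10/22 = 90/506 = 45/253.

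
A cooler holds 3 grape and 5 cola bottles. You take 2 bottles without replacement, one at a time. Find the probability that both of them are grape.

3/28

P(every draw is grape) = 3/8 × 2/7 = 6/56 = 3/28.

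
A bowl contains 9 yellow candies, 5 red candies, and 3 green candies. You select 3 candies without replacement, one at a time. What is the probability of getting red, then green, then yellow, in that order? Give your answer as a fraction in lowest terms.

Multiply the probability of each draw given the previous ones:
P = 5/17 × 3/16 × 9/15 = 135/4080 = 9/272.

9/272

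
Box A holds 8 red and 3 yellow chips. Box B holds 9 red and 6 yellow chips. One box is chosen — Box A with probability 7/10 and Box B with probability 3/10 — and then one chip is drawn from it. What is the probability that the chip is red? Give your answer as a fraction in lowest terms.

From Box A: P(red) = 8/11.
From Box B: P(red) = 9/15.
Total probability = (7/10)(8/11) + (3/10)(9/15) = 379/550.

379/550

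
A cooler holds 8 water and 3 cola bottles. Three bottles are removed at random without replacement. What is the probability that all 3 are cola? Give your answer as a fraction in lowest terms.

P(every draw is cola) = 3/11 × 2/10 × 1/9 = 6/990 = 1/165.

1/165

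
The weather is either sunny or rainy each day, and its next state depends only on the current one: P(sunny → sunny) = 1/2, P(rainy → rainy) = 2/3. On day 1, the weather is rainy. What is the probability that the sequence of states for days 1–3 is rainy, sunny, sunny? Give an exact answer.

Day 1 is given. For each transition, use the conditional probability from the current state:
P(sunny | rainy) = 1/3; P(sunny | sunny) = 1/2.
P = 1/3 × 1/2 = 1/6.

1/6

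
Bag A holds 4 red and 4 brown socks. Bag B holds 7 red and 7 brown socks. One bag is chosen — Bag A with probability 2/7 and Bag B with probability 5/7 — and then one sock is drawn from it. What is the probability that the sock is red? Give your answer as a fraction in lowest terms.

1/2

From Bag A: P(red) = 4/8.
From Bag B: P(red) = 7/14.
Total probability = (2/7)(4/8) + (5/7)(7/14) = 1/2.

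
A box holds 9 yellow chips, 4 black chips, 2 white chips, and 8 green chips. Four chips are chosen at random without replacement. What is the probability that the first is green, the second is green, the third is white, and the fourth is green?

4/1265

Chain rule:
P = 8/23 × 7/22 × 2/21 × 6/20 = 672/212520 = 4/1265.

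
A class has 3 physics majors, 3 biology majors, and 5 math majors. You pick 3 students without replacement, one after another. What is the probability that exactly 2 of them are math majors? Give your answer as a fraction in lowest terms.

4/11

One ordering (math majors drawn first) has probability 5/11 × 4/10 × 6/9 = 120/990 = 4/33.
There are C(3,2) = 3 such orderings, each equally likely, so P = 3 × 4/33 = 4/11.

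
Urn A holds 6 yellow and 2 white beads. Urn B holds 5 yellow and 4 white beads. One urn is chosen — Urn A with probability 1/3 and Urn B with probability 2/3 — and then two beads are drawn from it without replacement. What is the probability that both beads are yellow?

From Urn A: P(both yellow) = (6/8)(5/7) = 15/28.
From Urn B: P(both yellow) = (5/9)(4/8) = 5/18.
Total probability = (1/3)(15/28) + (2/3)(5/18) = 275/756.

275/756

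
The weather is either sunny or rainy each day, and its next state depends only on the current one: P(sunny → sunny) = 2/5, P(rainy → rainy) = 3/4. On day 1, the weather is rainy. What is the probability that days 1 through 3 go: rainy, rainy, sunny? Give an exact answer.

3/16

Day 1 is given. For each transition, use the conditional probability from the current state:
P(rainy | rainy) = 3/4; P(sunny | rainy) = 1/4.
P = 3/4 × 1/4 = 3/16.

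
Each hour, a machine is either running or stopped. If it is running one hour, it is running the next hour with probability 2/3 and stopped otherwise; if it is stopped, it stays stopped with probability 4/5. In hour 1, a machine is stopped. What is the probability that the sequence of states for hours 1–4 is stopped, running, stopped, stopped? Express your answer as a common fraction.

4/75

Hour 1 is given. For each transition, use the conditional probability from the current state:
P(running | stopped) = 1/5; P(stopped | running) = 1/3; P(stopped | stopped) = 4/5.
P = 1/5 × 1/3 × 4/5 = 4/75.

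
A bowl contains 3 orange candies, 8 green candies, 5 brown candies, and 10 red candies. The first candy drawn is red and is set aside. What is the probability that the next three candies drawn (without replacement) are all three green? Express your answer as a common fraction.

After the first draw, 8 of the remaining 25 candies are green.
P = 8/25 × 7/24 × 6/23 = 336/13800 = 14/575.

14/575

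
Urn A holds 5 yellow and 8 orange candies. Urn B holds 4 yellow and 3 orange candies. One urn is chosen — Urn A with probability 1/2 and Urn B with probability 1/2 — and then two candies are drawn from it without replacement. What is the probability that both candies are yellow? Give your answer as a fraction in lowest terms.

113/546

From Urn A: P(both yellow) = (5/13)(4/12) = 5/39.
From Urn B: P(both yellow) = (4/7)(3/6) = 2/7.
Total probability = (1/2)(5/39) + (1/2)(2/7) = 113/546.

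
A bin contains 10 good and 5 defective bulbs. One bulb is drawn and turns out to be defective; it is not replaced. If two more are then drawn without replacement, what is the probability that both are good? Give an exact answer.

45/91

After the first draw, 10 of the remaining 14 bulbs are good.
P = 10/14 × 9/13 = 90/182 = 45/91.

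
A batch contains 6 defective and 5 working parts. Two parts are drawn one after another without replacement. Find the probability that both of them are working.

P(all working) = 5/11 × 4/10 = 20/110 = 2/11.

2/11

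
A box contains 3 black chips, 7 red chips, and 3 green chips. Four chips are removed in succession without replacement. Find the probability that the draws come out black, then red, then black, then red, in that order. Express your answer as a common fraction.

21/1430

Multiply the probability of each draw given the previous ones:
P = 3/13 × 7/12 × 2/11 × 6/10 = 252/17160 = 21/1430.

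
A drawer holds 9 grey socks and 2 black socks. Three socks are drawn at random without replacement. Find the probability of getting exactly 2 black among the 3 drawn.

One ordering (black drawn first) has probability 2/11 × 1/10 × 9/9 = 18/990 = 1/55.
There are C(3,2) = 3 such orderings, each equally likely, so P = 3 × 1/55 = 3/55.

3/55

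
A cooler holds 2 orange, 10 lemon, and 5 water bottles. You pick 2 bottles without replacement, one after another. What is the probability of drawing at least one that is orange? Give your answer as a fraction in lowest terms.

P(no orange) = 15/17 × 14/16 = 210/272 = 105/136.
P(at least one) = 1 − 105/136 = 31/136.

31/136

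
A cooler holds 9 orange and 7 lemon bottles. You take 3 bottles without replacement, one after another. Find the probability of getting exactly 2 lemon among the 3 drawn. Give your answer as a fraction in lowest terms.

27/80

One ordering (lemon drawn first) has probability 7/16 × 6/15 × 9/14 = 378/3360 = 9/80.
There are C(3,2) = 3 such orderings, each equally likely, so P = 3 × 9/80 = 27/80.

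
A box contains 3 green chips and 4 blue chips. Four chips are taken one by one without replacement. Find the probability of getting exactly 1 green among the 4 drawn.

12/35

One ordering (green drawn first) has probability 3/7 × 4/6 × 3/5 × 2/4 = 72/840 = 3/35.
There are C(4,1) = 4 such orderings, each equally likely, so P = 4 × 3/35 = 12/35.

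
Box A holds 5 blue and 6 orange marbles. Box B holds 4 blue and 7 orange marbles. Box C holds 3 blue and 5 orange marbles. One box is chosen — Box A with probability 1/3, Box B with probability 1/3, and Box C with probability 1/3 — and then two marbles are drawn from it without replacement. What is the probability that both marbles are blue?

From Box A: P(both blue) = (5/11)(4/10) = 2/11.
From Box B: P(both blue) = (4/11)(3/10) = 6/55.
From Box C: P(both blue) = (3/8)(2/7) = 3/28.
Total probability = (1/3)(2/11) + (1/3)(6/55) + (1/3)(3/28) = 613/4620.

613/4620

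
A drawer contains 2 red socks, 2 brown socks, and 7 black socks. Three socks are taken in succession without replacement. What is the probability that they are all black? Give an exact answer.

P = 7/11 × 6/10 × 5/9 = 210/990 = 7/33.

7/33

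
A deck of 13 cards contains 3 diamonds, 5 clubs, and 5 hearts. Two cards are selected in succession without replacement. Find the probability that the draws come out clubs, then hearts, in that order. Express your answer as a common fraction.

Chain rule:
P = 5/13 × 5/12 = 25/156.

25/156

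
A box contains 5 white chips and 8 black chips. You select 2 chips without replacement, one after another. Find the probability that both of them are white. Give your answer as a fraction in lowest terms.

P(every draw is white) = 5/13 × 4/12 = 20/156 = 5/39.

5/39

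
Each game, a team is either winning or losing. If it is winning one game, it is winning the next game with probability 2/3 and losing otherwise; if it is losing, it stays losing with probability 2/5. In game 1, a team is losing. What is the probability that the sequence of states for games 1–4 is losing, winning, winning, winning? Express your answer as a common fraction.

Game 1 is given. For each transition, use the conditional probability from the current state:
P(winning | losing) = 3/5; P(winning | winning) = 2/3; P(winning | winning) = 2/3.
P = 3/5 × 2/3 × 2/3 = 12/45 = 4/15.

4/15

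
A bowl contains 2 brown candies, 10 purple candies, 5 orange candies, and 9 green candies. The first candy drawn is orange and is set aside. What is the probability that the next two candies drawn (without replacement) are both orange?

1/50

With the first candy removed, 4 orange remain out of 25.
P = 4/25 × 3/24 = 12/600 = 1/50.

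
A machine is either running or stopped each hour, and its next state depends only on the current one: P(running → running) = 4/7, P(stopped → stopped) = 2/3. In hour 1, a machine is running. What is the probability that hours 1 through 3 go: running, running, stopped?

Hour 1 is given. For each transition, use the conditional probability from the current state:
P(running | running) = 4/7; P(stopped | running) = 3/7.
P = 4/7 × 3/7 = 12/49.

12/49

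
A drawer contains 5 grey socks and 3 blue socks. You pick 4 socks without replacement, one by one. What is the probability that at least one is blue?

P(no blue) = 5/8 × 4/7 × 3/6 × 2/5 = 120/1680 = 1/14.
P(at least one) = 1 − 1/14 = 13/14.

13/14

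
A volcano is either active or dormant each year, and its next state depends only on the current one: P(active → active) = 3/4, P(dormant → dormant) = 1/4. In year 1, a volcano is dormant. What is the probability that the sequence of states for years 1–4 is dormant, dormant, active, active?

Year 1 is given. For each transition, use the conditional probability from the current state:
P(dormant | dormant) = 1/4; P(active | dormant) = 3/4; P(active | active) = 3/4.
P = 1/4 × 3/4 × 3/4 = 9/64.

9/64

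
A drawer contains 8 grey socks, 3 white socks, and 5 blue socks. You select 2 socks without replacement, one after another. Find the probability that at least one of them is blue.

P(no blue) = 11/16 × 10/15 = 110/240 = 11/24.
P(at least one) = 1 − 11/24 = 13/24.

13/24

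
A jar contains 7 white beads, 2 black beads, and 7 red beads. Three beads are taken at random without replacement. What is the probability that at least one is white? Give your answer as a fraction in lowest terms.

17/20

P(no white) = 9/16 × 8/15 × 7/14 = 504/3360 = 3/20.
P(at least one) = 1 − 3/20 = 17/20.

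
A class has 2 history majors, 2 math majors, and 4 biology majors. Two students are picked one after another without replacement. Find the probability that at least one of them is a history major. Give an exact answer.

P(no history majors) = 6/8 × 5/7 = 30/56 = 15/28.
P(at least one) = 1 − 15/28 = 13/28.

13/28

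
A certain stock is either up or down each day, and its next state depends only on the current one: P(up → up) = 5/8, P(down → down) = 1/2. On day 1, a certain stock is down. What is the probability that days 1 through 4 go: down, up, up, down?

Day 1 is given. For each transition, use the conditional probability from the current state:
P(up | down) = 1/2; P(up | up) = 5/8; P(down | up) = 3/8.
P = 1/2 × 5/8 × 3/8 = 15/128.

15/128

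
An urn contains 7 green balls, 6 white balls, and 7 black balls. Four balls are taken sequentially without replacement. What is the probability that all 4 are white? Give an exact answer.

1/323

P = 6/20 × 5/19 × 4/18 × 3/17 = 360/116280 = 1/323.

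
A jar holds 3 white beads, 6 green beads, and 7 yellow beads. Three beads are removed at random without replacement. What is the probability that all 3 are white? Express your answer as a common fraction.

P(all white) = 3/16 × 2/15 × 1/14 = 6/3360 = 1/560.

1/560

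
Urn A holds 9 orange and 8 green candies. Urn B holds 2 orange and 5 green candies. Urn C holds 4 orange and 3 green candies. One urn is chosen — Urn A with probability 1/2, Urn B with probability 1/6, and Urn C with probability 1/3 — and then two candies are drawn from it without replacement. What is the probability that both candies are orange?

From Urn A: P(both orange) = (9/17)(8/16) = 9/34.
From Urn B: P(both orange) = (2/7)(1/6) = 1/21.
From Urn C: P(both orange) = (4/7)(3/6) = 2/7.
Total probability = (1/2)(9/34) + (1/6)(1/21) + (1/3)(2/7) = 1009/4284.

1009/4284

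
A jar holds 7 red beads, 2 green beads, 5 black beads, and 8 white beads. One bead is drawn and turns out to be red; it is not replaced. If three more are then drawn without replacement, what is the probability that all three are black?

With the first bead removed, 5 black remain out of 21.
P = 5/21 × 4/20 × 3/19 = 60/7980 = 1/133.

1/133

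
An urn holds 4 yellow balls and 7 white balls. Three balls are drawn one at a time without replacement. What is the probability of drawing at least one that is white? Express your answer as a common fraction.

P(no white) = 4/11 × 3/10 × 2/9 = 24/990 = 4/165.
P(at least one) = 1 − 4/165 = 161/165.

161/165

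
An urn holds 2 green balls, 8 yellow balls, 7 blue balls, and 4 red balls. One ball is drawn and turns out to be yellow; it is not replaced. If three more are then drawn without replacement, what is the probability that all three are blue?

7/228

With the first ball removed, 7 blue remain out of 20.
P = 7/20 × 6/19 × 5/18 = 210/6840 = 7/228.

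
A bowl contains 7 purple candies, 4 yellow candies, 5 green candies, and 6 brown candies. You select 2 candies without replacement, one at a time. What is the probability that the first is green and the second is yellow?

10/231

Each draw changes the counts, so multiply the conditional probabilities along the sequence:
P = 5/22 × 4/21 = 20/462 = 10/231.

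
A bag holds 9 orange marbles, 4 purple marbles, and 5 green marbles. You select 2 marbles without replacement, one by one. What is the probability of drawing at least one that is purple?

62/153

P(no purple) = 14/18 × 13/17 = 182/306 = 91/153.
P(at least one) = 1 − 91/153 = 62/153.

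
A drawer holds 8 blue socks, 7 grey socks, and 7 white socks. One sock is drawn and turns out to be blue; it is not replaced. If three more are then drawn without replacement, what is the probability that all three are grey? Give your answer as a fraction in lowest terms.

With the first sock removed, 7 grey remain out of 21.
P = 7/21 × 6/20 × 5/19 = 210/7980 = 1/38.

1/38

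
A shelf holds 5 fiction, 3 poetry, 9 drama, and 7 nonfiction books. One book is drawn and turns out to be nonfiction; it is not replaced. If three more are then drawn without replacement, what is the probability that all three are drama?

After the first draw, 9 of the remaining 23 books are drama.
P = 9/23 × 8/22 × 7/21 = 504/10626 = 12/253.

12/253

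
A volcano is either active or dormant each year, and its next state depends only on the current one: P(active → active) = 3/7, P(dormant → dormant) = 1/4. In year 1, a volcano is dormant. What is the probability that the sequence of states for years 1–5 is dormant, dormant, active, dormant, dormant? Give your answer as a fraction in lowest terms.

Year 1 is given. For each transition, use the conditional probability from the current state:
P(dormant | dormant) = 1/4; P(active | dormant) = 3/4; P(dormant | active) = 4/7; P(dormant | dormant) = 1/4.
P = 1/4 × 3/4 × 4/7 × 1/4 = 12/448 = 3/112.

3/112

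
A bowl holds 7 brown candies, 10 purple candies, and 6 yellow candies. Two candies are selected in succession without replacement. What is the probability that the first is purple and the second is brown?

35/253

Chain rule:
P = 10/23 × 7/22 = 70/506 = 35/253.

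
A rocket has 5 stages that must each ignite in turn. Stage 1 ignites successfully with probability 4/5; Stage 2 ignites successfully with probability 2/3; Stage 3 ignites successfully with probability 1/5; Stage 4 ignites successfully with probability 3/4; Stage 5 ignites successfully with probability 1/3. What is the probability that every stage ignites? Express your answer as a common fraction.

Multiplying along the chain,
P = 4/5 × 2/3 × 1/5 × 3/4 × 1/3 = 24/900 = 2/75.

2/75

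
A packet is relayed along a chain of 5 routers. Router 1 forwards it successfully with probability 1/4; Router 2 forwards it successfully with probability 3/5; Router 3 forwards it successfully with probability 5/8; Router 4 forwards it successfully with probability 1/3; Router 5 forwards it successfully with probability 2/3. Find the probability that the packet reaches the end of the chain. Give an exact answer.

The events are sequential, so multiply the conditional probabilities:
P = 1/4 × 3/5 × 5/8 × 1/3 × 2/3 = 30/1440 = 1/48.

1/48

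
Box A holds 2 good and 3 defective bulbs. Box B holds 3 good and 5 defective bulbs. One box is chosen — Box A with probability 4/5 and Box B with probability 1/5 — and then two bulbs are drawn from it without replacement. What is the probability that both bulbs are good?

From Box A: P(both good) = (2/5)(1/4) = 1/10.
From Box B: P(both good) = (3/8)(2/7) = 3/28.
Total probability = (4/5)(1/10) + (1/5)(3/28) = 71/700.

71/700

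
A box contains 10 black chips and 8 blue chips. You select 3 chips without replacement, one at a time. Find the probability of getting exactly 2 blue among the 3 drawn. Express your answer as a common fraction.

One ordering (blue drawn first) has probability 8/18 × 7/17 × 10/16 = 560/4896 = 35/306.
There are C(3,2) = 3 such orderings, each equally likely, so P = 3 × 35/306 = 35/102.

35/102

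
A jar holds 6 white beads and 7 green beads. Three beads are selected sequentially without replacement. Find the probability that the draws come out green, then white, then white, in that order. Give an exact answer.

Multiply the probability of each draw given the previous ones:
P = 7/13 × 6/12 × 5/11 = 210/1716 = 35/286.

35/286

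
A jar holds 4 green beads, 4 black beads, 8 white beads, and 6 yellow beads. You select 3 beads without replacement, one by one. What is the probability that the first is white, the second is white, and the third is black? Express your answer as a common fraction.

4/165

Chain rule:
P = 8/22 × 7/21 × 4/20 = 224/9240 = 4/165.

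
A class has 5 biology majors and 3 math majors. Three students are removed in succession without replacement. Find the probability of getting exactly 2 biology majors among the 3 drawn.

15/28

One ordering (biology majors drawn first) has probability 5/8 × 4/7 × 3/6 = 60/336 = 5/28.
There are C(3,2) = 3 such orderings, each equally likely, so P = 3 × 5/28 = 15/28.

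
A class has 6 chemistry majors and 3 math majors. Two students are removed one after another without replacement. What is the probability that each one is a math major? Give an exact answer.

1/12

P(all math majors) = 3/9 × 2/8 = 6/72 = 1/12.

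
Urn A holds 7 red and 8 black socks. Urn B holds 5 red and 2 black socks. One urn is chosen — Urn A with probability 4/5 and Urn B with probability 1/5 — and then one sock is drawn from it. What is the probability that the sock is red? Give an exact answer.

From Urn A: P(red) = 7/15.
From Urn B: P(red) = 5/7.
Total probability = (4/5)(7/15) + (1/5)(5/7) = 271/525.

271/525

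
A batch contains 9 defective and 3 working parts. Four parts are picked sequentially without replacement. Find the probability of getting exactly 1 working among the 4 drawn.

28/55

One ordering (working drawn first) has probability 3/12 × 9/11 × 8/10 × 7/9 = 1512/11880 = 7/55.
There are C(4,1) = 4 such orderings, each equally likely, so P = 4 × 7/55 = 28/55.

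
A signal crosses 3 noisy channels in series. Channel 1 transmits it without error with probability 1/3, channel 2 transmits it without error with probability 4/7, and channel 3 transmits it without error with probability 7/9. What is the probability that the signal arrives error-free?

4/27

The events are sequential, so multiply the conditional probabilities:
P = 1/3 × 4/7 × 7/9 = 28/189 = 4/27.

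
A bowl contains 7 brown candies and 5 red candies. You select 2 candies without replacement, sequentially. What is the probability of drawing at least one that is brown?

P(no brown) = 5/12 × 4/11 = 20/132 = 5/33.
P(at least one) = 1 − 5/33 = 28/33.

28/33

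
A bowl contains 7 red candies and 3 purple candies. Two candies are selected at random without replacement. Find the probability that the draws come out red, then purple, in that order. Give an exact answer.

Chain rule:
P = 7/10 × 3/9 = 21/90 = 7/30.

7/30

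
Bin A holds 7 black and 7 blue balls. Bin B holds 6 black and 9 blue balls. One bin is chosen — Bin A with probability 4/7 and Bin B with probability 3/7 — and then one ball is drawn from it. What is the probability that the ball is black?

16/35

From Bin A: P(black) = 7/14.
From Bin B: P(black) = 6/15.
Total probability = (4/7)(7/14) + (3/7)(6/15) = 16/35.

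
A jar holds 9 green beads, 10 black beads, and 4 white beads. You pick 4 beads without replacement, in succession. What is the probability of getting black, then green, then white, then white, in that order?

Multiply the probability of each draw given the previous ones:
P = 10/23 × 9/22 × 4/21 × 3/20 = 1080/212520 = 9/1771.

9/1771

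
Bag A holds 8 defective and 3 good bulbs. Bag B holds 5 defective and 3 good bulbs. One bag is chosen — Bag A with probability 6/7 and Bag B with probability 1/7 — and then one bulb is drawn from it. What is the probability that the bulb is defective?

From Bag A: P(defective) = 8/11.
From Bag B: P(defective) = 5/8.
Total probability = (6/7)(8/11) + (1/7)(5/8) = 439/616.

439/616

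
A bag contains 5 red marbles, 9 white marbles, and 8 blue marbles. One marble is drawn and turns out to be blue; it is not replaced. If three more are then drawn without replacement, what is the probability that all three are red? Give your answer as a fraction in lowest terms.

1/133

After the first draw, 5 of the remaining 21 marbles are red.
P = 5/21 × 4/20 × 3/19 = 60/7980 = 1/133.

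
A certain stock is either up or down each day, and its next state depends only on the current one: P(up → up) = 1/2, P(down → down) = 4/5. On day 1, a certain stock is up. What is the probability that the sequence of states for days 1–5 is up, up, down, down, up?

1/25

Day 1 is given. For each transition, use the conditional probability from the current state:
P(up | up) = 1/2; P(down | up) = 1/2; P(down | down) = 4/5; P(up | down) = 1/5.
P = 1/2 × 1/2 × 4/5 × 1/5 = 4/100 = 1/25.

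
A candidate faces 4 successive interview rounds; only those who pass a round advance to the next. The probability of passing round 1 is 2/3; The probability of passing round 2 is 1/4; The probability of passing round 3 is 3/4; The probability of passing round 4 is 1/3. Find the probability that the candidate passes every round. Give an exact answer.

Multiplying along the chain,
P = 2/3 × 1/4 × 3/4 × 1/3 = 6/144 = 1/24.

1/24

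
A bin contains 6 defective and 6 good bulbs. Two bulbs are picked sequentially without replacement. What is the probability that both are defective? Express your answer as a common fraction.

5/22

P(every draw is defective) = 6/12 × 5/11 = 30/132 = 5/22.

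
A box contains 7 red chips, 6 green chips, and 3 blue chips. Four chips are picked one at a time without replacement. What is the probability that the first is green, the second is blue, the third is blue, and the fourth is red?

3/520

Each draw changes the counts, so multiply the conditional probabilities along the sequence:
P = 6/16 × 3/15 × 2/14 × 7/13 = 252/43680 = 3/520.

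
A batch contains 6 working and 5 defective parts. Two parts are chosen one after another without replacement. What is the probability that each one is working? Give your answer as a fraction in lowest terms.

3/11

P(every draw is working) = 6/11 × 5/10 = 30/110 = 3/11.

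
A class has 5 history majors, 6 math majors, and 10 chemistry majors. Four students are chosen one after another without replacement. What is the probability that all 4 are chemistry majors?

P(every draw is a chemistry major) = 10/21 × 9/20 × 8/19 × 7/18 = 5040/143640 = 2/57.

2/57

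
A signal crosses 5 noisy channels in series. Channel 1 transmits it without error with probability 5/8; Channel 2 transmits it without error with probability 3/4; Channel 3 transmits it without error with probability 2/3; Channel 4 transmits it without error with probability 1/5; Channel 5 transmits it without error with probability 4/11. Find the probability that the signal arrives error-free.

Multiplying along the chain,
P = 5/8 × 3/4 × 2/3 × 1/5 × 4/11 = 120/5280 = 1/44.

1/44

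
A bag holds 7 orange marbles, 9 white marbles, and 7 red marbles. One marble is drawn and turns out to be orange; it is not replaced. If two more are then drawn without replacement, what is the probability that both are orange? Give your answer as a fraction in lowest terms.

With the first marble removed, 6 orange remain out of 22.
P = 6/22 × 5/21 = 30/462 = 5/77.

5/77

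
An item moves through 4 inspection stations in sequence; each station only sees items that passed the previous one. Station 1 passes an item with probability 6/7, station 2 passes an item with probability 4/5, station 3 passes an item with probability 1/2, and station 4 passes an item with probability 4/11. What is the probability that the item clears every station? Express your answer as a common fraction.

48/385

Each stage is reached only if all earlier stages succeed, so
P = 6/7 × 4/5 × 1/2 × 4/11 = 96/770 = 48/385.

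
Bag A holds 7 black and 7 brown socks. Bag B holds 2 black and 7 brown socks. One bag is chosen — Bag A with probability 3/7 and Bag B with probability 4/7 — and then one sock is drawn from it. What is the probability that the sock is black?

From Bag A: P(black) = 7/14.
From Bag B: P(black) = 2/9.
Total probability = (3/7)(7/14) + (4/7)(2/9) = 43/126.

43/126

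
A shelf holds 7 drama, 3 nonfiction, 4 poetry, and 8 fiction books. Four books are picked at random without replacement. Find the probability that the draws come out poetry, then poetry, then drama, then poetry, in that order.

1/1045

Chain rule:
P = 4/22 × 3/21 × 7/20 × 2/19 = 168/175560 = 1/1045.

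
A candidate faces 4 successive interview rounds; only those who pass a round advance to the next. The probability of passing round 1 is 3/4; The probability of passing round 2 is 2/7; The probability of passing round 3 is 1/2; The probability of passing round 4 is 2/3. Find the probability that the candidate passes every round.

Multiplying along the chain,
P = 3/4 × 2/7 × 1/2 × 2/3 = 12/168 = 1/14.

1/14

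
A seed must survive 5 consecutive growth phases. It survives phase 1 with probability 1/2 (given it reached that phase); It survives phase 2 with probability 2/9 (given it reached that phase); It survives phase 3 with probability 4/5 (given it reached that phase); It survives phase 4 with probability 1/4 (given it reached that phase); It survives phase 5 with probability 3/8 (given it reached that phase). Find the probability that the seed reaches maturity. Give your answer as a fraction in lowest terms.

1/120

The events are sequential, so multiply the conditional probabilities:
P = 1/2 × 2/9 × 4/5 × 1/4 × 3/8 = 24/2880 = 1/120.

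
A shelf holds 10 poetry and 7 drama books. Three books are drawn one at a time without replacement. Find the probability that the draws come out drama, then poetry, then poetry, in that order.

Each draw changes the counts, so multiply the conditional probabilities along the sequence:
P = 7/17 × 10/16 × 9/15 = 630/4080 = 21/136.

21/136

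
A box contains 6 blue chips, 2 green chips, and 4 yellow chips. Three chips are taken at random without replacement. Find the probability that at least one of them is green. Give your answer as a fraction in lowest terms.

5/11

P(no green) = 10/12 × 9/11 × 8/10 = 720/1320 = 6/11.
P(at least one) = 1 − 6/11 = 5/11.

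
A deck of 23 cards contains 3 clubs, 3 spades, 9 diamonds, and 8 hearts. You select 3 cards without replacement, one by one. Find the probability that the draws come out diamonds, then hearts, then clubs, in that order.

Chain rule:
P = 9/23 × 8/22 × 3/21 = 216/10626 = 36/1771.

36/1771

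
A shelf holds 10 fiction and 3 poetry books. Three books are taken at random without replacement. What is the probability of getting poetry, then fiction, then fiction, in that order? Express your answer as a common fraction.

Chain rule:
P = 3/13 × 10/12 × 9/11 = 270/1716 = 45/286.

45/286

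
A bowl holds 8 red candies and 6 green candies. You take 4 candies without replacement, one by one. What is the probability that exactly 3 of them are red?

48/143

One ordering (red drawn first) has probability 8/14 × 7/13 × 6/12 × 6/11 = 2016/24024 = 12/143.
There are C(4,3) = 4 such orderings, each equally likely, so P = 4 × 12/143 = 48/143.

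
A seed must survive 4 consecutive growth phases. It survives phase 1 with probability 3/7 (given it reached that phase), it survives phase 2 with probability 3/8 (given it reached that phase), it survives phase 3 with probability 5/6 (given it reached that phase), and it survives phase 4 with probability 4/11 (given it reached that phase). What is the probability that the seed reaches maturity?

15/308

The events are sequential, so multiply the conditional probabilities:
P = 3/7 × 3/8 × 5/6 × 4/11 = 180/3696 = 15/308.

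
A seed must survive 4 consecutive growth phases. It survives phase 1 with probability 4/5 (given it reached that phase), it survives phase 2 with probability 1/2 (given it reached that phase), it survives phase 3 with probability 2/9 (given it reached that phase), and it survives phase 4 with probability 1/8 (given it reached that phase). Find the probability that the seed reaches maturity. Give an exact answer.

Multiplying along the chain,
P = 4/5 × 1/2 × 2/9 × 1/8 = 8/720 = 1/90.

1/90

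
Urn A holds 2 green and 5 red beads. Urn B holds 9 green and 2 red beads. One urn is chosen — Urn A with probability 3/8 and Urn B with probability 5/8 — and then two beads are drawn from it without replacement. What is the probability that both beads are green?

From Urn A: P(both green) = (2/7)(1/6) = 1/21.
From Urn B: P(both green) = (9/11)(8/10) = 36/55.
Total probability = (3/8)(1/21) + (5/8)(36/55) = 263/616.

263/616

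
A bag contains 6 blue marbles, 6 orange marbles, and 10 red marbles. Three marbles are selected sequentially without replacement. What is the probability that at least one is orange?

7/11

P(no orange) = 16/22 × 15/21 × 14/20 = 3360/9240 = 4/11.
P(at least one) = 1 − 4/11 = 7/11.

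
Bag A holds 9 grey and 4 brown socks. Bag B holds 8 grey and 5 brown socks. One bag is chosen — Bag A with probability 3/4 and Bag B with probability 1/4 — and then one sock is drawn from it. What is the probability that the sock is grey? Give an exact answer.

35/52

From Bag A: P(grey) = 9/13.
From Bag B: P(grey) = 8/13.
Total probability = (3/4)(9/13) + (1/4)(8/13) = 35/52.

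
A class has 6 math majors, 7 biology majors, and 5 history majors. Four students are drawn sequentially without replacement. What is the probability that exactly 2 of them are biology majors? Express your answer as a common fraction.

One ordering (biology majors drawn first) has probability 7/18 × 6/17 × 11/16 × 10/15 = 4620/73440 = 77/1224.
There are C(4,2) = 6 such orderings, each equally likely, so P = 6 × 77/1224 = 77/204.

77/204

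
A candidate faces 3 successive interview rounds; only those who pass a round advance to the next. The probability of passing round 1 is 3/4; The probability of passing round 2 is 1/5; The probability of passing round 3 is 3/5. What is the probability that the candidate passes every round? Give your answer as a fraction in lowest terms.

Each stage is reached only if all earlier stages succeed, so
P = 3/4 × 1/5 × 3/5 = 9/100.

9/100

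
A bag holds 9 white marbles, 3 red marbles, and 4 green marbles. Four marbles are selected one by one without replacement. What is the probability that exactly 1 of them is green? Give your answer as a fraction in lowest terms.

One ordering (green drawn first) has probability 4/16 × 12/15 × 11/14 × 10/13 = 5280/43680 = 11/91.
There are C(4,1) = 4 such orderings, each equally likely, so P = 4 × 11/91 = 44/91.

44/91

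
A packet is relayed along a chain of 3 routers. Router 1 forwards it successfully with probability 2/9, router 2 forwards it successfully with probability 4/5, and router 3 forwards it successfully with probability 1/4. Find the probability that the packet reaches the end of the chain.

2/45

The events are sequential, so multiply the conditional probabilities:
P = 2/9 × 4/5 × 1/4 = 8/180 = 2/45.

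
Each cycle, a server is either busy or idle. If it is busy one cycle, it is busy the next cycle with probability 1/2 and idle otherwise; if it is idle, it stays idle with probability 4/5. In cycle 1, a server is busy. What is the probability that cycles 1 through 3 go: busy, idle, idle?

Cycle 1 is given. For each transition, use the conditional probability from the current state:
P(idle | busy) = 1/2; P(idle | idle) = 4/5.
P = 1/2 × 4/5 = 4/10 = 2/5.

2/5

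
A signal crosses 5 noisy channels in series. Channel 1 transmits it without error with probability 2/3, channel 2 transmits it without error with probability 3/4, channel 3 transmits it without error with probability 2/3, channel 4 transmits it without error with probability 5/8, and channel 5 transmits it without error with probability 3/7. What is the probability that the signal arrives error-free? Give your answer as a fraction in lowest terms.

The events are sequential, so multiply the conditional probabilities:
P = 2/3 × 3/4 × 2/3 × 5/8 × 3/7 = 180/2016 = 5/56.

5/56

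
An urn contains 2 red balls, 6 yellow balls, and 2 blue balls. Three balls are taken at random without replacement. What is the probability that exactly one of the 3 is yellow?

3/10

One ordering (yellow drawn first) has probability 6/10 × 4/9 × 3/8 = 72/720 = 1/10.
There are C(3,1) = 3 such orderings, each equally likely, so P = 3 × 1/10 = 3/10.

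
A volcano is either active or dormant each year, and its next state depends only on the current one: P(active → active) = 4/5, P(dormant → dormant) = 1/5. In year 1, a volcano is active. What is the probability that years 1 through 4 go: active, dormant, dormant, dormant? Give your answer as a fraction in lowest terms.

1/125

Year 1 is given. For each transition, use the conditional probability from the current state:
P(dormant | active) = 1/5; P(dormant | dormant) = 1/5; P(dormant | dormant) = 1/5.
P = 1/5 × 1/5 × 1/5 = 1/125.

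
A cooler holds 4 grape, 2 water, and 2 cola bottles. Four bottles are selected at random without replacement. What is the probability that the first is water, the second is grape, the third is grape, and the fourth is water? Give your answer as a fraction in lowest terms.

1/70

Chain rule:
P = 2/8 × 4/7 × 3/6 × 1/5 = 24/1680 = 1/70.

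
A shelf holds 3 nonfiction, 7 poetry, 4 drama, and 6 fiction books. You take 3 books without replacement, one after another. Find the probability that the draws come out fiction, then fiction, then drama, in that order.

1/57

Chain rule:
P = 6/20 × 5/19 × 4/18 = 120/6840 = 1/57.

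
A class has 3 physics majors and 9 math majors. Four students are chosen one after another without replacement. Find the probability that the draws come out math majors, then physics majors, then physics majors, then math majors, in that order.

Chain rule:
P = 9/12 × 3/11 × 2/10 × 8/9 = 432/11880 = 2/55.

2/55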